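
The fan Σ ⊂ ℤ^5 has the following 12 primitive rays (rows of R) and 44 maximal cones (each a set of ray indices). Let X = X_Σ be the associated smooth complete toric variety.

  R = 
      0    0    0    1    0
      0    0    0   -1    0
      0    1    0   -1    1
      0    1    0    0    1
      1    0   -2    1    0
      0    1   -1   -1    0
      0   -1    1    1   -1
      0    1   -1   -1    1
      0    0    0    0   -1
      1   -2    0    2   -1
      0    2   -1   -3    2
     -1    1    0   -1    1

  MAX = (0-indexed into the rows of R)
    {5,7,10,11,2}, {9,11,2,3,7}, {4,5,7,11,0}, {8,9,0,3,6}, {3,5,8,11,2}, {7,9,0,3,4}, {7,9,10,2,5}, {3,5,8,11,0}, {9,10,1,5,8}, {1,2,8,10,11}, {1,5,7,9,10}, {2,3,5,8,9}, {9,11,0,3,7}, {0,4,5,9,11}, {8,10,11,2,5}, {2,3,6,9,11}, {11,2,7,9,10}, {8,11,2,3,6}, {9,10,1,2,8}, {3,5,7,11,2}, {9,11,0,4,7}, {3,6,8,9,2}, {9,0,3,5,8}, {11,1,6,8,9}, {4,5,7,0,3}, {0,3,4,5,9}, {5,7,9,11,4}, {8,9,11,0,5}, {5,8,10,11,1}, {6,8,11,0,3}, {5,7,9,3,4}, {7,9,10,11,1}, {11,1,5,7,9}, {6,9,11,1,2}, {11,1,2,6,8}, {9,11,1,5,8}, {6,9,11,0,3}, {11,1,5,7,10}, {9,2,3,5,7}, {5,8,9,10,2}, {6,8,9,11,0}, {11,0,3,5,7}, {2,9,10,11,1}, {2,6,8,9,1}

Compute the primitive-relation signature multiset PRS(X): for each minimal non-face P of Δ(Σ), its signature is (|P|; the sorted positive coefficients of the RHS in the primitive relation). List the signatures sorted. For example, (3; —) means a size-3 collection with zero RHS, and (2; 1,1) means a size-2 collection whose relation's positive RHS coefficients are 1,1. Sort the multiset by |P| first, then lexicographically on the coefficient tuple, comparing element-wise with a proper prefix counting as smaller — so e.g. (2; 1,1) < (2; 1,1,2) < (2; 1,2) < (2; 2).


24 collections generate NE(X_Σ); each relation:

  P = {0,1}:  v_{0} + v_{1} = 0 ; sig = (2; —)
  P = {6,7}:  v_{6} + v_{7} = 0 ; sig = (2; —)
  P = {0,2}:  v_{0} + v_{2} = v_{3} ; sig = (2; 1)
  P = {1,3}:  v_{1} + v_{3} = v_{2} ; sig = (2; 1)
  P = {5,6}:  v_{5} + v_{6} = v_{8} ; sig = (2; 1)
  P = {7,8}:  v_{7} + v_{8} = v_{5} ; sig = (2; 1)
  P = {0,10}:  v_{0} + v_{10} = v_{2} + v_{7} ; sig = (2; 1,1)
  P = {6,10}:  v_{6} + v_{10} = v_{1} + v_{2} ; sig = (2; 1,1)
  P = {1,4}:  v_{1} + v_{4} = v_{5} + v_{7} + v_{9} ; sig = (2; 1,1,1)
  P = {4,6}:  v_{4} + v_{6} = v_{0} + v_{5} + v_{9} ; sig = (2; 1,1,1)
  P = {2,4}:  v_{2} + v_{4} = v_{3} + v_{5} + v_{7} + v_{9} ; sig = (2; 1,1,1,1)
  P = {4,10}:  v_{4} + v_{10} = v_{2} + v_{5} + 2·v_{7} + v_{9} ; sig = (2; 1,1,1,2)
  P = {4,8}:  v_{4} + v_{8} = v_{0} + 2·v_{5} + v_{9} ; sig = (2; 1,1,2)
  P = {3,10}:  v_{3} + v_{10} = 2·v_{2} + v_{7} ; sig = (2; 1,2)
  P = {1,2,7}:  v_{1} + v_{2} + v_{7} = v_{10} ; sig = (3; 1)
  P = {1,2,5}:  v_{1} + v_{2} + v_{5} = v_{8} + v_{10} ; sig = (3; 1,1)
  P = {3,4,11}:  v_{3} + v_{4} + v_{11} = 2·v_{0} + 2·v_{7} ; sig = (3; 2,2)
  P = {2,8,9,11}:  v_{2} + v_{8} + v_{9} + v_{11} = 0 ; sig = (4; —)
  P = {0,5,7,9}:  v_{0} + v_{5} + v_{7} + v_{9} = v_{4} ; sig = (4; 1)
  P = {2,5,9,11}:  v_{2} + v_{5} + v_{9} + v_{11} = v_{7} ; sig = (4; 1)
  P = {3,8,9,11}:  v_{3} + v_{8} + v_{9} + v_{11} = v_{0} ; sig = (4; 1)
  P = {3,5,9,11}:  v_{3} + v_{5} + v_{9} + v_{11} = v_{0} + v_{7} ; sig = (4; 1,1)
  P = {8,9,10,11}:  v_{8} + v_{9} + v_{10} + v_{11} = v_{1} + v_{7} ; sig = (4; 1,1)
  P = {5,9,10,11}:  v_{5} + v_{9} + v_{10} + v_{11} = v_{1} + 2·v_{7} ; sig = (4; 1,2)

Sorted signature multiset PRS(X):
{ (2; —) ×2,  (2; 1) ×4,  (2; 1,1) ×2,  (2; 1,1,1) ×2,  (2; 1,1,1,1),  (2; 1,1,1,2),  (2; 1,1,2),  (2; 1,2),  (3; 1),  (3; 1,1),  (3; 2,2),  (4; —),  (4; 1) ×3,  (4; 1,1) ×2,  (4; 1,2) }


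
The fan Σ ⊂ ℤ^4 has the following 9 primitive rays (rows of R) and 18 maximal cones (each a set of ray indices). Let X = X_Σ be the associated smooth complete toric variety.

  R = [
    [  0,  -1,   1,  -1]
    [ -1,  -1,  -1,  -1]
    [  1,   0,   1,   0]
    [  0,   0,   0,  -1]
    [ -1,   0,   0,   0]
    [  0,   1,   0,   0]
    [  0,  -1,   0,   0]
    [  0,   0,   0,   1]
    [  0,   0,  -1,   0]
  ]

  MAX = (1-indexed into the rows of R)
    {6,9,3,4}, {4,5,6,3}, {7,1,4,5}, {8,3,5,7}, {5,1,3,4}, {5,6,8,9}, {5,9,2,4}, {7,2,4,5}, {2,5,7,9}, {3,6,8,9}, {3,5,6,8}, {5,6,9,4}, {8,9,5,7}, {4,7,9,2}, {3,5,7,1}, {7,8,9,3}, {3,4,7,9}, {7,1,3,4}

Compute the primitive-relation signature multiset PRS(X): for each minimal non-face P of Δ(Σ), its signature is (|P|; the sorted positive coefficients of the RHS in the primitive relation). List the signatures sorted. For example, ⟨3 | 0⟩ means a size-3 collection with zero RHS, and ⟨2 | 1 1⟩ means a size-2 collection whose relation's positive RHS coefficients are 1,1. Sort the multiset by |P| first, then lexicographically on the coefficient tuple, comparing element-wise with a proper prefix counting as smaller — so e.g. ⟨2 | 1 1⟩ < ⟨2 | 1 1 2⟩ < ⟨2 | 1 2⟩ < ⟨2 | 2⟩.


Primitive collections (12):

  P = {4,8}:  v_{4} + v_{8} = 0 ; sig = ⟨2 | 0⟩
  P = {6,7}:  v_{6} + v_{7} = 0 ; sig = ⟨2 | 0⟩
  P = {1,9}:  v_{1} + v_{9} = v_{4} + v_{7} ; sig = ⟨2 | 1 1⟩
  P = {2,3}:  v_{2} + v_{3} = v_{4} + v_{7} ; sig = ⟨2 | 1 1⟩
  P = {1,6}:  v_{1} + v_{6} = v_{3} + v_{4} + v_{5} ; sig = ⟨2 | 1 1 1⟩
  P = {1,8}:  v_{1} + v_{8} = v_{3} + v_{5} + v_{7} ; sig = ⟨2 | 1 1 1⟩
  P = {2,6}:  v_{2} + v_{6} = v_{4} + v_{5} + v_{9} ; sig = ⟨2 | 1 1 1⟩
  P = {2,8}:  v_{2} + v_{8} = v_{5} + v_{7} + v_{9} ; sig = ⟨2 | 1 1 1⟩
  P = {1,2}:  v_{1} + v_{2} = 2·v_{4} + v_{5} + 2·v_{7} ; sig = ⟨2 | 1 2 2⟩
  P = {3,5,9}:  v_{3} + v_{5} + v_{9} = 0 ; sig = ⟨3 | 0⟩
  P = {3,4,5,7}:  v_{3} + v_{4} + v_{5} + v_{7} = v_{1} ; sig = ⟨4 | 1⟩
  P = {4,5,7,9}:  v_{4} + v_{5} + v_{7} + v_{9} = v_{2} ; sig = ⟨4 | 1⟩

Hence PRS(X_Σ) =
    ⟨2 | 0⟩
    ⟨2 | 0⟩
    ⟨2 | 1 1⟩
    ⟨2 | 1 1⟩
    ⟨2 | 1 1 1⟩
    ⟨2 | 1 1 1⟩
    ⟨2 | 1 1 1⟩
    ⟨2 | 1 1 1⟩
    ⟨2 | 1 2 2⟩
    ⟨3 | 0⟩
    ⟨4 | 1⟩
    ⟨4 | 1⟩


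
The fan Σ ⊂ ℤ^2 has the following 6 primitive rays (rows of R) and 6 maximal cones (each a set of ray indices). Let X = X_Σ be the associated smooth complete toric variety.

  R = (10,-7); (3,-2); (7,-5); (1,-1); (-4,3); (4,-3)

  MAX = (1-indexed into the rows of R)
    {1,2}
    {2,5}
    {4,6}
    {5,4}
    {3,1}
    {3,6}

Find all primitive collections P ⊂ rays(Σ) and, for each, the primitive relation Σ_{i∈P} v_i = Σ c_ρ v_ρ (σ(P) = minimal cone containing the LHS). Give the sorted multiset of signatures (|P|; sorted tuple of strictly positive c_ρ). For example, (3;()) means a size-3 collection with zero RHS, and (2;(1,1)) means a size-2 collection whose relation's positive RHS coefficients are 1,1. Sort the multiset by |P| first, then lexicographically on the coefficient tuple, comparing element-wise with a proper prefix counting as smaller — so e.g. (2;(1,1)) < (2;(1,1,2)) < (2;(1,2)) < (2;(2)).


9 collections generate NE(X_Σ); each relation:

  P={5,6}:  v_{5} + v_{6} = 0  →  sig = (2;())
  P={2,3}:  v_{2} + v_{3} = v_{1}  →  sig = (2;(1))
  P={2,4}:  v_{2} + v_{4} = v_{6}  →  sig = (2;(1))
  P={2,6}:  v_{2} + v_{6} = v_{3}  →  sig = (2;(1))
  P={3,5}:  v_{3} + v_{5} = v_{2}  →  sig = (2;(1))
  P={1,4}:  v_{1} + v_{4} = v_{3} + v_{6}  →  sig = (2;(1,1))
  P={1,5}:  v_{1} + v_{5} = 2·v_{2}  →  sig = (2;(2))
  P={1,6}:  v_{1} + v_{6} = 2·v_{3}  →  sig = (2;(2))
  P={3,4}:  v_{3} + v_{4} = 2·v_{6}  →  sig = (2;(2))

so the primitive-relation signature multiset is
    |P|=2: 9 collections, coeffs (), (1), (1), (1), (1), (1,1), (2), (2), (2)


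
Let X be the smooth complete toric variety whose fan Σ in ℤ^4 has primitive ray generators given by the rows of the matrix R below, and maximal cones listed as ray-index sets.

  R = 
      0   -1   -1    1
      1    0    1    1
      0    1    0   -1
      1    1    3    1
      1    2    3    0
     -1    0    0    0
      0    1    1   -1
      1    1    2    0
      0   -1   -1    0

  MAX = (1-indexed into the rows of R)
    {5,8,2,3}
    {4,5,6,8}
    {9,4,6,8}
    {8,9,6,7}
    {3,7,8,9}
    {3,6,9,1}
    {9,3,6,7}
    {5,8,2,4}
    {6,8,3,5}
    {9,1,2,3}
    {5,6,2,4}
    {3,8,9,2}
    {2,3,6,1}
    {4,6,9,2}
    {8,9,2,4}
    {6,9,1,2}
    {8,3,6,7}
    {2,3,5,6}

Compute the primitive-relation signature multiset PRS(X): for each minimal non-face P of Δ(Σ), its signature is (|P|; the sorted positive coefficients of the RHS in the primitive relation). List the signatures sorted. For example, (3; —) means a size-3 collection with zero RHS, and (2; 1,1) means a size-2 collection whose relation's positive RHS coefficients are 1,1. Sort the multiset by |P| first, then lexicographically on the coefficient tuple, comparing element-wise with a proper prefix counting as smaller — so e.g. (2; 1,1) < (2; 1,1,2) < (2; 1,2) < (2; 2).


12 collections generate NE(X_Σ); each relation:

  P={1,7}:  v_{1} + v_{7} = 0  ⇒ sig = (2; —)
  P={1,8}:  v_{1} + v_{8} = v_{2}  ⇒ sig = (2; 1)
  P={2,7}:  v_{2} + v_{7} = v_{8}  ⇒ sig = (2; 1)
  P={3,4}:  v_{3} + v_{4} = v_{5}  ⇒ sig = (2; 1)
  P={5,9}:  v_{5} + v_{9} = v_{8}  ⇒ sig = (2; 1)
  P={1,5}:  v_{1} + v_{5} = 2·v_{2} + v_{3} + v_{6}  ⇒ sig = (2; 1,1,2)
  P={5,7}:  v_{5} + v_{7} = v_{3} + v_{6} + 2·v_{8}  ⇒ sig = (2; 1,1,2)
  P={1,4}:  v_{1} + v_{4} = 2·v_{2} + v_{6}  ⇒ sig = (2; 1,2)
  P={4,7}:  v_{4} + v_{7} = v_{6} + 2·v_{8}  ⇒ sig = (2; 1,2)
  P={2,6,8}:  v_{2} + v_{6} + v_{8} = v_{4}  ⇒ sig = (3; 1)
  P={2,3,6,9}:  v_{2} + v_{3} + v_{6} + v_{9} = 0  ⇒ sig = (4; —)
  P={3,6,8,9}:  v_{3} + v_{6} + v_{8} + v_{9} = v_{7}  ⇒ sig = (4; 1)

so the primitive-relation signature multiset is
{ (2; —),  (2; 1) ×4,  (2; 1,1,2) ×2,  (2; 1,2) ×2,  (3; 1),  (4; —),  (4; 1) }


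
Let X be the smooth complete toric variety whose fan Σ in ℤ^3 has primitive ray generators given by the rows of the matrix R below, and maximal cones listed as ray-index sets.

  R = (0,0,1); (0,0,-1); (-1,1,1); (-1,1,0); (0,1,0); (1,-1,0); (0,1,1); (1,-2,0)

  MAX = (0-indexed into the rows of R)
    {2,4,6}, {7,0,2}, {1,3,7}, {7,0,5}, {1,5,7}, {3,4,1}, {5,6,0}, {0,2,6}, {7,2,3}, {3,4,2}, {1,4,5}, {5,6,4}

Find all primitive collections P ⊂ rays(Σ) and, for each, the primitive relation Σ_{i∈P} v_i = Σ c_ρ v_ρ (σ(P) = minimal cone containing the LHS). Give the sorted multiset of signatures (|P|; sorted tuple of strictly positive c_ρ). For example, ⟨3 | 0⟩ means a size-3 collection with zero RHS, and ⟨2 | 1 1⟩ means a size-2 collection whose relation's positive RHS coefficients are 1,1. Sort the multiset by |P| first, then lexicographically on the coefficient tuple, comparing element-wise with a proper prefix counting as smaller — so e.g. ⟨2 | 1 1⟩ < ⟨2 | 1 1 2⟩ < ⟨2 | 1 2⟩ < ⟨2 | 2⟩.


Minimal non-faces — 10 found among 8 rays, 12 max cones:

  P = {0,1}:  v_{0} + v_{1} = 0 — sig = ⟨2 | 0⟩
  P = {3,5}:  v_{3} + v_{5} = 0 — sig = ⟨2 | 0⟩
  P = {0,3}:  v_{0} + v_{3} = v_{2} — sig = ⟨2 | 1⟩
  P = {0,4}:  v_{0} + v_{4} = v_{6} — sig = ⟨2 | 1⟩
  P = {1,2}:  v_{1} + v_{2} = v_{3} — sig = ⟨2 | 1⟩
  P = {1,6}:  v_{1} + v_{6} = v_{4} — sig = ⟨2 | 1⟩
  P = {2,5}:  v_{2} + v_{5} = v_{0} — sig = ⟨2 | 1⟩
  P = {4,7}:  v_{4} + v_{7} = v_{5} — sig = ⟨2 | 1⟩
  P = {3,6}:  v_{3} + v_{6} = v_{2} + v_{4} — sig = ⟨2 | 1 1⟩
  P = {6,7}:  v_{6} + v_{7} = v_{0} + v_{5} — sig = ⟨2 | 1 1⟩

Sorted signature multiset PRS(X):
[⟨2 | 0⟩, ⟨2 | 0⟩, ⟨2 | 1⟩, ⟨2 | 1⟩, ⟨2 | 1⟩, ⟨2 | 1⟩, ⟨2 | 1⟩, ⟨2 | 1⟩, ⟨2 | 1 1⟩, ⟨2 | 1 1⟩]


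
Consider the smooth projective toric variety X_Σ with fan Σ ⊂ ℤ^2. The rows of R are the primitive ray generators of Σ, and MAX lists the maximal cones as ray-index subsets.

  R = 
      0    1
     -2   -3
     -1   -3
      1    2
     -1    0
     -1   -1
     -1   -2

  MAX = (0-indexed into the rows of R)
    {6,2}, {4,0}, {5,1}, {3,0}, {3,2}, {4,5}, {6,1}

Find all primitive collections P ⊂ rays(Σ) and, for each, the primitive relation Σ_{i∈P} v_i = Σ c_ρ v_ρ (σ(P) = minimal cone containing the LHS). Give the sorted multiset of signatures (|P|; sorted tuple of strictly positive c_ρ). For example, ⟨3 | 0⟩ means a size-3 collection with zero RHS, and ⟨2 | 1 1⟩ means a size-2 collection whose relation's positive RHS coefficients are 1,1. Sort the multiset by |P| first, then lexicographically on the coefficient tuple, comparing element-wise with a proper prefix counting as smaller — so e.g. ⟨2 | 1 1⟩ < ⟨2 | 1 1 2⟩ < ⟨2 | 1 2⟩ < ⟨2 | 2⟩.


Primitive collections (14):

  {3,6}:  v_{3} + v_{6} = 0 ; sig = ⟨2 | 0⟩
  {0,2}:  v_{0} + v_{2} = v_{6} ; sig = ⟨2 | 1⟩
  {0,5}:  v_{0} + v_{5} = v_{4} ; sig = ⟨2 | 1⟩
  {0,6}:  v_{0} + v_{6} = v_{5} ; sig = ⟨2 | 1⟩
  {1,3}:  v_{1} + v_{3} = v_{5} ; sig = ⟨2 | 1⟩
  {2,4}:  v_{2} + v_{4} = v_{1} ; sig = ⟨2 | 1⟩
  {3,5}:  v_{3} + v_{5} = v_{0} ; sig = ⟨2 | 1⟩
  {5,6}:  v_{5} + v_{6} = v_{1} ; sig = ⟨2 | 1⟩
  {0,1}:  v_{0} + v_{1} = 2·v_{5} ; sig = ⟨2 | 2⟩
  {2,5}:  v_{2} + v_{5} = 2·v_{6} ; sig = ⟨2 | 2⟩
  {3,4}:  v_{3} + v_{4} = 2·v_{0} ; sig = ⟨2 | 2⟩
  {4,6}:  v_{4} + v_{6} = 2·v_{5} ; sig = ⟨2 | 2⟩
  {1,2}:  v_{1} + v_{2} = 3·v_{6} ; sig = ⟨2 | 3⟩
  {1,4}:  v_{1} + v_{4} = 3·v_{5} ; sig = ⟨2 | 3⟩

Signatures (|P|; sorted positive RHS coefficients), sorted:
{ ⟨2 | 0⟩,  ⟨2 | 1⟩ ×7,  ⟨2 | 2⟩ ×4,  ⟨2 | 3⟩ ×2 }


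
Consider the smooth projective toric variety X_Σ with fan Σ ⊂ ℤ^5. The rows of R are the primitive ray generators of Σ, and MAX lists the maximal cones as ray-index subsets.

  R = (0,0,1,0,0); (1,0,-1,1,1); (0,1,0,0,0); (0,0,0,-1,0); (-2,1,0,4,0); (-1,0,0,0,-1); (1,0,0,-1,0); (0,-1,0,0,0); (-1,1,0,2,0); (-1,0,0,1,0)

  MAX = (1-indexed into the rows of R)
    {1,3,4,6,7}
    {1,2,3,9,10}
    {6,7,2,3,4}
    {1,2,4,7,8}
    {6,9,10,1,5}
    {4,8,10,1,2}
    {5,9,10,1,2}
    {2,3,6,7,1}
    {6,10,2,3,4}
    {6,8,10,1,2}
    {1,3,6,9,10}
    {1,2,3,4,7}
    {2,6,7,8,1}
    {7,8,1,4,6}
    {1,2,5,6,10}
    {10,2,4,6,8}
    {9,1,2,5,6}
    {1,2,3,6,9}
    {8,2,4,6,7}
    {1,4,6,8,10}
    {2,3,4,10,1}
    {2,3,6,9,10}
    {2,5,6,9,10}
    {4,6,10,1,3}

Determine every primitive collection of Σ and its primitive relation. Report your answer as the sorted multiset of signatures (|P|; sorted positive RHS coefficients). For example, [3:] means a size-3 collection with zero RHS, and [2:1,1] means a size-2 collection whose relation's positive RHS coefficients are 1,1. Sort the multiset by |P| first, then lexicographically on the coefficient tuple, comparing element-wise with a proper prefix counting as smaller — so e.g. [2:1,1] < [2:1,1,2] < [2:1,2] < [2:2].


The 12 primitive collections of Σ (r=10, n=5):

  P={3,8}:  v_{3} + v_{8} = 0  ⇒ sig = [2:]
  P={7,10}:  v_{7} + v_{10} = 0  ⇒ sig = [2:]
  P={4,5}:  v_{4} + v_{5} = v_{9} + v_{10}  ⇒ sig = [2:1,1]
  P={4,9}:  v_{4} + v_{9} = v_{3} + v_{10}  ⇒ sig = [2:1,1]
  P={5,7}:  v_{5} + v_{7} = v_{1} + v_{2} + v_{6} + v_{9}  ⇒ sig = [2:1,1,1,1]
  P={7,9}:  v_{7} + v_{9} = v_{1} + v_{2} + v_{3} + v_{6}  ⇒ sig = [2:1,1,1,1]
  P={8,9}:  v_{8} + v_{9} = v_{1} + v_{2} + v_{6} + v_{10}  ⇒ sig = [2:1,1,1,1]
  P={3,5}:  v_{3} + v_{5} = 2·v_{9}  ⇒ sig = [2:2]
  P={5,8}:  v_{5} + v_{8} = 2·v_{1} + 2·v_{2} + 2·v_{6} + 2·v_{10}  ⇒ sig = [2:2,2,2,2]
  P={1,2,4,6}:  v_{1} + v_{2} + v_{4} + v_{6} = 0  ⇒ sig = [4:]
  P={1,2,3,6,10}:  v_{1} + v_{2} + v_{3} + v_{6} + v_{10} = v_{9}  ⇒ sig = [5:1]
  P={1,2,6,9,10}:  v_{1} + v_{2} + v_{6} + v_{9} + v_{10} = v_{5}  ⇒ sig = [5:1]

Signatures (|P|; sorted positive RHS coefficients), sorted:
    [2:]
    [2:]
    [2:1,1]
    [2:1,1]
    [2:1,1,1,1]
    [2:1,1,1,1]
    [2:1,1,1,1]
    [2:2]
    [2:2,2,2,2]
    [4:]
    [5:1]
    [5:1]


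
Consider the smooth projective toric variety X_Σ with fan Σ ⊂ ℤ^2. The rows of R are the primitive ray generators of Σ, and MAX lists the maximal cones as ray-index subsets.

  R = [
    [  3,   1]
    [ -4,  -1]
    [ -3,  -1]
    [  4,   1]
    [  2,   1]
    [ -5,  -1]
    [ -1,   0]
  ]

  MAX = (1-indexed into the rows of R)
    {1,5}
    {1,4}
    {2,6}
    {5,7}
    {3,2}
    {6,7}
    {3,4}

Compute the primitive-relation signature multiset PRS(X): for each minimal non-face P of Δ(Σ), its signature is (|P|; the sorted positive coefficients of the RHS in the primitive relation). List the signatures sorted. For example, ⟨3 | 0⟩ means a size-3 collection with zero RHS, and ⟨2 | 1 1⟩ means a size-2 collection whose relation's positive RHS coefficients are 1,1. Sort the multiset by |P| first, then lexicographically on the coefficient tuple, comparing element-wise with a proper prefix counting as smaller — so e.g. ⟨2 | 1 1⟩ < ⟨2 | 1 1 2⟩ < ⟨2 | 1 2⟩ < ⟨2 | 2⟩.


Minimal non-faces — 14 found among 7 rays, 7 max cones:

  {1,3}:  v_{1} + v_{3} = 0 — sig = ⟨2 | 0⟩
  {2,4}:  v_{2} + v_{4} = 0 — sig = ⟨2 | 0⟩
  {1,2}:  v_{1} + v_{2} = v_{7} — sig = ⟨2 | 1⟩
  {1,7}:  v_{1} + v_{7} = v_{5} — sig = ⟨2 | 1⟩
  {2,7}:  v_{2} + v_{7} = v_{6} — sig = ⟨2 | 1⟩
  {3,5}:  v_{3} + v_{5} = v_{7} — sig = ⟨2 | 1⟩
  {3,7}:  v_{3} + v_{7} = v_{2} — sig = ⟨2 | 1⟩
  {4,6}:  v_{4} + v_{6} = v_{7} — sig = ⟨2 | 1⟩
  {4,7}:  v_{4} + v_{7} = v_{1} — sig = ⟨2 | 1⟩
  {1,6}:  v_{1} + v_{6} = 2·v_{7} — sig = ⟨2 | 2⟩
  {2,5}:  v_{2} + v_{5} = 2·v_{7} — sig = ⟨2 | 2⟩
  {3,6}:  v_{3} + v_{6} = 2·v_{2} — sig = ⟨2 | 2⟩
  {4,5}:  v_{4} + v_{5} = 2·v_{1} — sig = ⟨2 | 2⟩
  {5,6}:  v_{5} + v_{6} = 3·v_{7} — sig = ⟨2 | 3⟩

Hence PRS(X_Σ) =
{ ⟨2 | 0⟩ ×2,  ⟨2 | 1⟩ ×7,  ⟨2 | 2⟩ ×4,  ⟨2 | 3⟩ }


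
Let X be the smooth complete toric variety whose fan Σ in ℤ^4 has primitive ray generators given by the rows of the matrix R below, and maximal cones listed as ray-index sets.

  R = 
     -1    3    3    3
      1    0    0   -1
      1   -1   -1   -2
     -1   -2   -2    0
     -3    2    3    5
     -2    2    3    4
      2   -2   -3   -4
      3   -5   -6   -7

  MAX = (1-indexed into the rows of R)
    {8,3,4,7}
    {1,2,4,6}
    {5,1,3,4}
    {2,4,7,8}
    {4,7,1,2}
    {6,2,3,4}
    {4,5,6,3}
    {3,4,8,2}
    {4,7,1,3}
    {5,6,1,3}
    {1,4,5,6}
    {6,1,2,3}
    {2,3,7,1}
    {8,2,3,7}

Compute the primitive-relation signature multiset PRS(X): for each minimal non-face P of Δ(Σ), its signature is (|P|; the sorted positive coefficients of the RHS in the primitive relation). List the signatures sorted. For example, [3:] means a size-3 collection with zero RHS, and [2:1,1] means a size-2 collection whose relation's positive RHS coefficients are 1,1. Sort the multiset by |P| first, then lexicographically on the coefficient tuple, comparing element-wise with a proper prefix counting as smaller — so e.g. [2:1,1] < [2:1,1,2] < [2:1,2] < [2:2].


9 collections generate NE(X_Σ); each relation:

  • {6,7}:  v_{6} + v_{7} = 0  ⟹  sig = [2:]
  • {1,8}:  v_{1} + v_{8} = v_{7}  ⟹  sig = [2:1]
  • {2,5}:  v_{2} + v_{5} = v_{6}  ⟹  sig = [2:1]
  • {5,8}:  v_{5} + v_{8} = v_{3} + v_{4}  ⟹  sig = [2:1,1]
  • {5,7}:  v_{5} + v_{7} = v_{1} + v_{3} + v_{4}  ⟹  sig = [2:1,1,1]
  • {6,8}:  v_{6} + v_{8} = v_{2} + v_{3} + v_{4}  ⟹  sig = [2:1,1,1]
  • {1,2,3,4}:  v_{1} + v_{2} + v_{3} + v_{4} = 0  ⟹  sig = [4:]
  • {1,3,4,6}:  v_{1} + v_{3} + v_{4} + v_{6} = v_{5}  ⟹  sig = [4:1]
  • {2,3,4,7}:  v_{2} + v_{3} + v_{4} + v_{7} = v_{8}  ⟹  sig = [4:1]

Hence PRS(X_Σ) =
    [2:]
    [2:1]
    [2:1]
    [2:1,1]
    [2:1,1,1]
    [2:1,1,1]
    [4:]
    [4:1]
    [4:1]


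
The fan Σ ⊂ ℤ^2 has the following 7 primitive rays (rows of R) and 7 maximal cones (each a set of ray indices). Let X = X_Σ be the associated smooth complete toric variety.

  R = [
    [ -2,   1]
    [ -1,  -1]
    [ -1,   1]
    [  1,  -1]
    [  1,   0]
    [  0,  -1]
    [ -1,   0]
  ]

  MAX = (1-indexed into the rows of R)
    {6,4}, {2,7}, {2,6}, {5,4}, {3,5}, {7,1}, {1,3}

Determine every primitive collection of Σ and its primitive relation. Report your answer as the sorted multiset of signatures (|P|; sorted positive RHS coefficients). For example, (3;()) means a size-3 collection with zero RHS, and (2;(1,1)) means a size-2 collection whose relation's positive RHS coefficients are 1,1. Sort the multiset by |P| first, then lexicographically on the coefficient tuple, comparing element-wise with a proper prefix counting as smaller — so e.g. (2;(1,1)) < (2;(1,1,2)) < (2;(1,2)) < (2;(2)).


Δ(Σ) — 7 vertices, 14 min non-faces:

  {3,4}:  v_{3} + v_{4} = 0 — sig = (2;())
  {5,7}:  v_{5} + v_{7} = 0 — sig = (2;())
  {1,4}:  v_{1} + v_{4} = v_{7} — sig = (2;(1))
  {1,5}:  v_{1} + v_{5} = v_{3} — sig = (2;(1))
  {2,5}:  v_{2} + v_{5} = v_{6} — sig = (2;(1))
  {3,6}:  v_{3} + v_{6} = v_{7} — sig = (2;(1))
  {3,7}:  v_{3} + v_{7} = v_{1} — sig = (2;(1))
  {4,7}:  v_{4} + v_{7} = v_{6} — sig = (2;(1))
  {5,6}:  v_{5} + v_{6} = v_{4} — sig = (2;(1))
  {6,7}:  v_{6} + v_{7} = v_{2} — sig = (2;(1))
  {1,6}:  v_{1} + v_{6} = 2·v_{7} — sig = (2;(2))
  {2,3}:  v_{2} + v_{3} = 2·v_{7} — sig = (2;(2))
  {2,4}:  v_{2} + v_{4} = 2·v_{6} — sig = (2;(2))
  {1,2}:  v_{1} + v_{2} = 3·v_{7} — sig = (2;(3))

Hence PRS(X_Σ) =
    (2;())
    (2;())
    (2;(1))
    (2;(1))
    (2;(1))
    (2;(1))
    (2;(1))
    (2;(1))
    (2;(1))
    (2;(1))
    (2;(2))
    (2;(2))
    (2;(2))
    (2;(3))


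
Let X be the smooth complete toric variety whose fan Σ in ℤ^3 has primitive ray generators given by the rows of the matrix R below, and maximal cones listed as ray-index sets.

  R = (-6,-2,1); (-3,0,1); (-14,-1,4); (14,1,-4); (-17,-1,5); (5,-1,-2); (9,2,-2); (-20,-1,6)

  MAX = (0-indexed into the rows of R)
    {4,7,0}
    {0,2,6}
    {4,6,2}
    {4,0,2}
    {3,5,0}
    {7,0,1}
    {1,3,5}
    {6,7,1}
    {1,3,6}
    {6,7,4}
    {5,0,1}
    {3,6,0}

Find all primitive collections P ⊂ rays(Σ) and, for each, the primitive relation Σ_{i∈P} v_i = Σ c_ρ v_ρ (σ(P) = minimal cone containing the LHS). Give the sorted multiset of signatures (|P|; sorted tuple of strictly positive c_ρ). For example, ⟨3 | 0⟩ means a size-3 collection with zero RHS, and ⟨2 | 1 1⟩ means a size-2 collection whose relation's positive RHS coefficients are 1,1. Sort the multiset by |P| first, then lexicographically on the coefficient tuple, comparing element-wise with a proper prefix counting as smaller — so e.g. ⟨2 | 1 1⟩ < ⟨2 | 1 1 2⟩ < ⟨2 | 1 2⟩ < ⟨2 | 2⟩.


14 collections generate NE(X_Σ); each relation:

  P = {2,3}:  v_{2} + v_{3} = 0 ; sig = ⟨2 | 0⟩
  P = {1,2}:  v_{1} + v_{2} = v_{4} ; sig = ⟨2 | 1⟩
  P = {1,4}:  v_{1} + v_{4} = v_{7} ; sig = ⟨2 | 1⟩
  P = {3,4}:  v_{3} + v_{4} = v_{1} ; sig = ⟨2 | 1⟩
  P = {5,6}:  v_{5} + v_{6} = v_{3} ; sig = ⟨2 | 1⟩
  P = {2,5}:  v_{2} + v_{5} = v_{0} + v_{1} ; sig = ⟨2 | 1 1⟩
  P = {4,5}:  v_{4} + v_{5} = v_{0} + 2·v_{1} ; sig = ⟨2 | 1 2⟩
  P = {5,7}:  v_{5} + v_{7} = v_{0} + 3·v_{1} ; sig = ⟨2 | 1 3⟩
  P = {2,7}:  v_{2} + v_{7} = 2·v_{4} ; sig = ⟨2 | 2⟩
  P = {3,7}:  v_{3} + v_{7} = 2·v_{1} ; sig = ⟨2 | 2⟩
  P = {0,1,6}:  v_{0} + v_{1} + v_{6} = 0 ; sig = ⟨3 | 0⟩
  P = {0,1,3}:  v_{0} + v_{1} + v_{3} = v_{5} ; sig = ⟨3 | 1⟩
  P = {0,4,6}:  v_{0} + v_{4} + v_{6} = v_{2} ; sig = ⟨3 | 1⟩
  P = {0,6,7}:  v_{0} + v_{6} + v_{7} = v_{4} ; sig = ⟨3 | 1⟩

Signatures (|P|; sorted positive RHS coefficients), sorted:
[⟨2 | 0⟩, ⟨2 | 1⟩, ⟨2 | 1⟩, ⟨2 | 1⟩, ⟨2 | 1⟩, ⟨2 | 1 1⟩, ⟨2 | 1 2⟩, ⟨2 | 1 3⟩, ⟨2 | 2⟩, ⟨2 | 2⟩, ⟨3 | 0⟩, ⟨3 | 1⟩, ⟨3 | 1⟩, ⟨3 | 1⟩]


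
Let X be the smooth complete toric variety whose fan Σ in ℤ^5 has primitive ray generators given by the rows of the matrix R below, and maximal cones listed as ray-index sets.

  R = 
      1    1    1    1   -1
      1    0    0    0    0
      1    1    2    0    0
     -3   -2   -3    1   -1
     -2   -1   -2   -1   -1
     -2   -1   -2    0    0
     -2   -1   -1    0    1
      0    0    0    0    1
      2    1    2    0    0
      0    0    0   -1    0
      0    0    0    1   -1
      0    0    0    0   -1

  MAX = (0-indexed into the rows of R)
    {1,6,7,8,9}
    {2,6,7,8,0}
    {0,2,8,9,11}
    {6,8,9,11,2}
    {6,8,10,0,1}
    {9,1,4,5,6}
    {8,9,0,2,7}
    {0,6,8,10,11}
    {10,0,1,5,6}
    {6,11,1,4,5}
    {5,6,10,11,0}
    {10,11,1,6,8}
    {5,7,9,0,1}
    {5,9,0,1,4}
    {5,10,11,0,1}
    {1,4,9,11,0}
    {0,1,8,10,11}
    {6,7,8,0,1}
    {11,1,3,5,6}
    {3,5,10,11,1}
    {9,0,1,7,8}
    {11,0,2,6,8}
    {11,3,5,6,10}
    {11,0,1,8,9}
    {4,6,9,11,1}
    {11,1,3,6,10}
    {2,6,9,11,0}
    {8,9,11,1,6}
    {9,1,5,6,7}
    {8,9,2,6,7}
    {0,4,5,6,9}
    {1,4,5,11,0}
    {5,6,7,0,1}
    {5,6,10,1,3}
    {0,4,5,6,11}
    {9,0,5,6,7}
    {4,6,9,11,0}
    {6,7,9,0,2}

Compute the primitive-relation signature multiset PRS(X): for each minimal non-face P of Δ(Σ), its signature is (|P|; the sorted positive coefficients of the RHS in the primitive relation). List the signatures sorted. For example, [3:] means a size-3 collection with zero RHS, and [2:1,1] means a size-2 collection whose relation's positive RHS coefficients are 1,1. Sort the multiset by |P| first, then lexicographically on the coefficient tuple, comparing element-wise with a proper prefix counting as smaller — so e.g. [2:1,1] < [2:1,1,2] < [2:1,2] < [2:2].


|primitive collections| = 23. Relations:

  • {5,8}:  v_{5} + v_{8} = 0  →  sig = [2:]
  • {7,11}:  v_{7} + v_{11} = 0  →  sig = [2:]
  • {1,2}:  v_{1} + v_{2} = v_{8}  →  sig = [2:1]
  • {9,10}:  v_{9} + v_{10} = v_{11}  →  sig = [2:1]
  • {4,7}:  v_{4} + v_{7} = v_{5} + v_{9}  →  sig = [2:1,1]
  • {4,8}:  v_{4} + v_{8} = v_{9} + v_{11}  →  sig = [2:1,1]
  • {2,3}:  v_{2} + v_{3} = v_{6} + v_{10} + v_{11}  →  sig = [2:1,1,1]
  • {2,5}:  v_{2} + v_{5} = v_{0} + v_{6} + v_{9}  →  sig = [2:1,1,1]
  • {7,10}:  v_{7} + v_{10} = v_{0} + v_{1} + v_{6}  →  sig = [2:1,1,1]
  • {2,10}:  v_{2} + v_{10} = v_{0} + v_{6} + v_{8} + v_{11}  →  sig = [2:1,1,1,1]
  • {3,7}:  v_{3} + v_{7} = v_{1} + v_{5} + v_{6} + v_{10}  →  sig = [2:1,1,1,1]
  • {3,8}:  v_{3} + v_{8} = v_{1} + v_{6} + v_{10} + v_{11}  →  sig = [2:1,1,1,1]
  • {2,4}:  v_{2} + v_{4} = v_{0} + v_{6} + 2·v_{9} + v_{11}  →  sig = [2:1,1,1,2]
  • {3,9}:  v_{3} + v_{9} = v_{1} + v_{5} + v_{6} + 2·v_{11}  →  sig = [2:1,1,1,2]
  • {3,4}:  v_{3} + v_{4} = v_{1} + 2·v_{5} + v_{6} + 3·v_{11}  →  sig = [2:1,1,2,3]
  • {0,3}:  v_{0} + v_{3} = v_{5} + 2·v_{10}  →  sig = [2:1,2]
  • {4,10}:  v_{4} + v_{10} = v_{5} + 2·v_{11}  →  sig = [2:1,2]
  • {5,9,11}:  v_{5} + v_{9} + v_{11} = v_{4}  →  sig = [3:1]
  • {0,1,6,9}:  v_{0} + v_{1} + v_{6} + v_{9} = 0  →  sig = [4:]
  • {0,1,6,11}:  v_{0} + v_{1} + v_{6} + v_{11} = v_{10}  →  sig = [4:1]
  • {0,6,8,9}:  v_{0} + v_{6} + v_{8} + v_{9} = v_{2}  →  sig = [4:1]
  • {0,1,4,6}:  v_{0} + v_{1} + v_{4} + v_{6} = v_{5} + v_{11}  →  sig = [4:1,1]
  • {1,5,6,10,11}:  v_{1} + v_{5} + v_{6} + v_{10} + v_{11} = v_{3}  →  sig = [5:1]

Sorted signature multiset PRS(X):
    [2:]
    [2:]
    [2:1]
    [2:1]
    [2:1,1]
    [2:1,1]
    [2:1,1,1]
    [2:1,1,1]
    [2:1,1,1]
    [2:1,1,1,1]
    [2:1,1,1,1]
    [2:1,1,1,1]
    [2:1,1,1,2]
    [2:1,1,1,2]
    [2:1,1,2,3]
    [2:1,2]
    [2:1,2]
    [3:1]
    [4:]
    [4:1]
    [4:1]
    [4:1,1]
    [5:1]


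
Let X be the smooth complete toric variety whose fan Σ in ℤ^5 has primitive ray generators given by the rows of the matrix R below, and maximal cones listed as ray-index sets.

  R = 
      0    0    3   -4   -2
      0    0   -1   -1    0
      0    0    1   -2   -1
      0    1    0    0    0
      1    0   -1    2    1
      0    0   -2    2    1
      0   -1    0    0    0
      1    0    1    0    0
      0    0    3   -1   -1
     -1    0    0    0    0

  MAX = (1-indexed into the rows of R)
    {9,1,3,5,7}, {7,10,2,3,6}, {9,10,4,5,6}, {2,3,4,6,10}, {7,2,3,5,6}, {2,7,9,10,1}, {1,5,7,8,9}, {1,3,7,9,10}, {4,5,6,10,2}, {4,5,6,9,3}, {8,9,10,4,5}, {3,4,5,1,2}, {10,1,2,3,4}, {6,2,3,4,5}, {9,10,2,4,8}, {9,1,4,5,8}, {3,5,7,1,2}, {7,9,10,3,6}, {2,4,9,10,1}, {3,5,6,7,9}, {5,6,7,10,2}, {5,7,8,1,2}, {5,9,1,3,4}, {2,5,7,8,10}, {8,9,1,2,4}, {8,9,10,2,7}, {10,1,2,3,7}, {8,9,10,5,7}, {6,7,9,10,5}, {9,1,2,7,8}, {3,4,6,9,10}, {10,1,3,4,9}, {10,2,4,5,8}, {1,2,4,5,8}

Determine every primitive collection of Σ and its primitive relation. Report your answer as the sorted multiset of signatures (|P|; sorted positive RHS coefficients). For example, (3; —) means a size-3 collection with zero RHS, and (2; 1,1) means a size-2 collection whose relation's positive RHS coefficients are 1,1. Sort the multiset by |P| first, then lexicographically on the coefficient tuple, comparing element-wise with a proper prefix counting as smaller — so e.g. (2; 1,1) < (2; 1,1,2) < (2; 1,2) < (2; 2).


|primitive collections| = 10. Relations:

  P={4,7}:  v_{4} + v_{7} = 0  →  sig = (2; —)
  P={1,6}:  v_{1} + v_{6} = v_{3}  →  sig = (2; 1)
  P={6,8}:  v_{6} + v_{8} = v_{5}  →  sig = (2; 1)
  P={3,8}:  v_{3} + v_{8} = v_{1} + v_{5}  →  sig = (2; 1,1)
  P={2,6,9}:  v_{2} + v_{6} + v_{9} = 0  →  sig = (3; —)
  P={3,5,10}:  v_{3} + v_{5} + v_{10} = 0  →  sig = (3; —)
  P={2,3,9}:  v_{2} + v_{3} + v_{9} = v_{1}  →  sig = (3; 1)
  P={2,5,9}:  v_{2} + v_{5} + v_{9} = v_{8}  →  sig = (3; 1)
  P={1,5,10}:  v_{1} + v_{5} + v_{10} = v_{2} + v_{9}  →  sig = (3; 1,1)
  P={1,8,10}:  v_{1} + v_{8} + v_{10} = 2·v_{2} + 2·v_{9}  →  sig = (3; 2,2)

Signatures (|P|; sorted positive RHS coefficients), sorted:
{ (2; —),  (2; 1) ×2,  (2; 1,1),  (3; —) ×2,  (3; 1) ×2,  (3; 1,1),  (3; 2,2) }


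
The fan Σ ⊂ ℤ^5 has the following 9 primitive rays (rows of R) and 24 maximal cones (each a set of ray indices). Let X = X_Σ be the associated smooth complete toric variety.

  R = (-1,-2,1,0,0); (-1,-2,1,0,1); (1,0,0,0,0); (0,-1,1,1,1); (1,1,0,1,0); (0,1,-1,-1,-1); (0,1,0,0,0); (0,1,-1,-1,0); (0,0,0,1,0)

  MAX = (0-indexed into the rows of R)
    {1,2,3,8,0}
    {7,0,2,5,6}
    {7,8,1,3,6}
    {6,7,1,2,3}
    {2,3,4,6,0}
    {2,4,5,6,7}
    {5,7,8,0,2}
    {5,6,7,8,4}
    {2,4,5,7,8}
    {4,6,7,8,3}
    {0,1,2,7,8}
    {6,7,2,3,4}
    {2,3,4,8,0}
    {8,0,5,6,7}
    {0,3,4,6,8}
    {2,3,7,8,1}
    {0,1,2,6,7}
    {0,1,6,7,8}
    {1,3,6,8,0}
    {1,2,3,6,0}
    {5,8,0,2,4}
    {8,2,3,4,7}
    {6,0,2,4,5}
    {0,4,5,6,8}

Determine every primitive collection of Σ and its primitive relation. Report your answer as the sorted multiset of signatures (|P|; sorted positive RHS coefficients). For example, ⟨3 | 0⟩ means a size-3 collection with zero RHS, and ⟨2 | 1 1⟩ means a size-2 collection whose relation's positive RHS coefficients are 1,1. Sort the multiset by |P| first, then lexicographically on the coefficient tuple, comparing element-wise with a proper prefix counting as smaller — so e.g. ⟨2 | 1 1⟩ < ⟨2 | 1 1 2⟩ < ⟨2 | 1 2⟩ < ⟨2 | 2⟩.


Minimal non-faces — 6 found among 9 rays, 24 max cones:

  • {3,5}:  v_{3} + v_{5} = 0  ⇒ sig = ⟨2 | 0⟩
  • {1,4}:  v_{1} + v_{4} = v_{3}  ⇒ sig = ⟨2 | 1⟩
  • {1,5}:  v_{1} + v_{5} = v_{0} + v_{7}  ⇒ sig = ⟨2 | 1 1⟩
  • {0,4,7}:  v_{0} + v_{4} + v_{7} = 0  ⇒ sig = ⟨3 | 0⟩
  • {0,3,7}:  v_{0} + v_{3} + v_{7} = v_{1}  ⇒ sig = ⟨3 | 1⟩
  • {2,6,8}:  v_{2} + v_{6} + v_{8} = v_{4}  ⇒ sig = ⟨3 | 1⟩

Hence PRS(X_Σ) =
{ ⟨2 | 0⟩,  ⟨2 | 1⟩,  ⟨2 | 1 1⟩,  ⟨3 | 0⟩,  ⟨3 | 1⟩ ×2 }


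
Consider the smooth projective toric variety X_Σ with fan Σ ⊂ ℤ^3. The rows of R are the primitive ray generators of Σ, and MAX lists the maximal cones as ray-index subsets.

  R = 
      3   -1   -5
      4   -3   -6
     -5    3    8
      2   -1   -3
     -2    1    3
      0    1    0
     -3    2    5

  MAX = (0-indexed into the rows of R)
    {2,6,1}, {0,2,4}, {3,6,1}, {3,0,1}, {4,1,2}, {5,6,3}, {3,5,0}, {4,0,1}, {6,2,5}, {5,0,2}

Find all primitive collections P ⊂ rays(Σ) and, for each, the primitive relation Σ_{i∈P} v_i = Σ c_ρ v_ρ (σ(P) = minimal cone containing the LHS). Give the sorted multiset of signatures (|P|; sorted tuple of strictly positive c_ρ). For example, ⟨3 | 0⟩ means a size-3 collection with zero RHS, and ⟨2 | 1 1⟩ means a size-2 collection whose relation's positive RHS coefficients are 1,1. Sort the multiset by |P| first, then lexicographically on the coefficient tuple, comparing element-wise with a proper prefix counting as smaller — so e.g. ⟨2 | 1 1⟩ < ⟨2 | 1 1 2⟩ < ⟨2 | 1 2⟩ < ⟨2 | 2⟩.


Δ(Σ) — 7 vertices, 7 min non-faces:

  P={3,4}:  v_{3} + v_{4} = 0  ⟹  sig = ⟨2 | 0⟩
  P={0,6}:  v_{0} + v_{6} = v_{5}  ⟹  sig = ⟨2 | 1⟩
  P={2,3}:  v_{2} + v_{3} = v_{6}  ⟹  sig = ⟨2 | 1⟩
  P={4,6}:  v_{4} + v_{6} = v_{2}  ⟹  sig = ⟨2 | 1⟩
  P={4,5}:  v_{4} + v_{5} = v_{0} + v_{2}  ⟹  sig = ⟨2 | 1 1⟩
  P={1,5}:  v_{1} + v_{5} = 2·v_{3}  ⟹  sig = ⟨2 | 2⟩
  P={0,1,2}:  v_{0} + v_{1} + v_{2} = v_{3}  ⟹  sig = ⟨3 | 1⟩

Signatures (|P|; sorted positive RHS coefficients), sorted:
[⟨2 | 0⟩, ⟨2 | 1⟩, ⟨2 | 1⟩, ⟨2 | 1⟩, ⟨2 | 1 1⟩, ⟨2 | 2⟩, ⟨3 | 1⟩]


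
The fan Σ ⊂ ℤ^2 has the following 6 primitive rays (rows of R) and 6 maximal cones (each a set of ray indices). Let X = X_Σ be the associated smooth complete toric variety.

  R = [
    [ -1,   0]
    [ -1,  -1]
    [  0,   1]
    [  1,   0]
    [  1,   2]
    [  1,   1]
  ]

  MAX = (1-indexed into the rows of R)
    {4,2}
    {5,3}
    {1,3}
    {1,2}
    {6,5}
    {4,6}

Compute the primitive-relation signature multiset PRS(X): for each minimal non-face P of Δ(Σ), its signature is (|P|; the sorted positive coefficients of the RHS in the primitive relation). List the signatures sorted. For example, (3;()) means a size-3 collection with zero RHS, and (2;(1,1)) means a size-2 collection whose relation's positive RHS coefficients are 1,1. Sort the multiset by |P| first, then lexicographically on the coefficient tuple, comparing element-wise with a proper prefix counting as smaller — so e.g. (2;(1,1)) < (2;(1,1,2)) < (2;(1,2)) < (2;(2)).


The 9 primitive collections of Σ (r=6, n=2):

  P={1,4}:  v_{1} + v_{4} = 0  →  sig = (2;())
  P={2,6}:  v_{2} + v_{6} = 0  →  sig = (2;())
  P={1,6}:  v_{1} + v_{6} = v_{3}  →  sig = (2;(1))
  P={2,3}:  v_{2} + v_{3} = v_{1}  →  sig = (2;(1))
  P={2,5}:  v_{2} + v_{5} = v_{3}  →  sig = (2;(1))
  P={3,4}:  v_{3} + v_{4} = v_{6}  →  sig = (2;(1))
  P={3,6}:  v_{3} + v_{6} = v_{5}  →  sig = (2;(1))
  P={1,5}:  v_{1} + v_{5} = 2·v_{3}  →  sig = (2;(2))
  P={4,5}:  v_{4} + v_{5} = 2·v_{6}  →  sig = (2;(2))

Hence PRS(X_Σ) =
    (2;())
    (2;())
    (2;(1))
    (2;(1))
    (2;(1))
    (2;(1))
    (2;(1))
    (2;(2))
    (2;(2))


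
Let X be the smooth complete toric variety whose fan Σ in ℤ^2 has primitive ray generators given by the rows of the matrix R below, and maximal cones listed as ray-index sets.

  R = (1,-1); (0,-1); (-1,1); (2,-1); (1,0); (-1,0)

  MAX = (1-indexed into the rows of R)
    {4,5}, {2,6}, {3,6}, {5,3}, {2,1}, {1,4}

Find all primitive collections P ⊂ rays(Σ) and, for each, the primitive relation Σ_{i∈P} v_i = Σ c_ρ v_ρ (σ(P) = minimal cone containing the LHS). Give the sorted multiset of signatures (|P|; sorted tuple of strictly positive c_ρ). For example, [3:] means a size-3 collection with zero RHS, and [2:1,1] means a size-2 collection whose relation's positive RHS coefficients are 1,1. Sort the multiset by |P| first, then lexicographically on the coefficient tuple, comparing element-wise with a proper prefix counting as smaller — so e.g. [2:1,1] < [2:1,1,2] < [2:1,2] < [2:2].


The 9 primitive collections of Σ (r=6, n=2):

  {1,3}:  v_{1} + v_{3} = 0  so sig = [2:]
  {5,6}:  v_{5} + v_{6} = 0  so sig = [2:]
  {1,5}:  v_{1} + v_{5} = v_{4}  so sig = [2:1]
  {1,6}:  v_{1} + v_{6} = v_{2}  so sig = [2:1]
  {2,3}:  v_{2} + v_{3} = v_{6}  so sig = [2:1]
  {2,5}:  v_{2} + v_{5} = v_{1}  so sig = [2:1]
  {3,4}:  v_{3} + v_{4} = v_{5}  so sig = [2:1]
  {4,6}:  v_{4} + v_{6} = v_{1}  so sig = [2:1]
  {2,4}:  v_{2} + v_{4} = 2·v_{1}  so sig = [2:2]

Sorted signature multiset PRS(X):
{ [2:] ×2,  [2:1] ×6,  [2:2] }


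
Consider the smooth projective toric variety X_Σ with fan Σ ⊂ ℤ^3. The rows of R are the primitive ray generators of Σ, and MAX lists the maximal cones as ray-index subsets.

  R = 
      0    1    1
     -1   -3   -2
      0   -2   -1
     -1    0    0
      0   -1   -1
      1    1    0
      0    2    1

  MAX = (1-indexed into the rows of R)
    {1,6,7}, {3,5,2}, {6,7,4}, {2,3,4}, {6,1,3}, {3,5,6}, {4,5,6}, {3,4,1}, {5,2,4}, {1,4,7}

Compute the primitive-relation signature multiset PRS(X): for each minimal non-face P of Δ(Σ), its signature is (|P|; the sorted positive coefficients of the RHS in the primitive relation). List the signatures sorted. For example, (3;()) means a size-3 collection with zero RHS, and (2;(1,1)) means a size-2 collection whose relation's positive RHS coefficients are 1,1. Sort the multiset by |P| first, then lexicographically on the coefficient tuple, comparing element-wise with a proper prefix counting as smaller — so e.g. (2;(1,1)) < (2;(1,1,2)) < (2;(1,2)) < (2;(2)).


The 9 primitive collections of Σ (r=7, n=3):

  • {1,5}:  v_{1} + v_{5} = 0  ⟹  sig = (2;())
  • {3,7}:  v_{3} + v_{7} = 0  ⟹  sig = (2;())
  • {1,2}:  v_{1} + v_{2} = v_{3} + v_{4}  ⟹  sig = (2;(1,1))
  • {2,7}:  v_{2} + v_{7} = v_{4} + v_{5}  ⟹  sig = (2;(1,1))
  • {5,7}:  v_{5} + v_{7} = v_{4} + v_{6}  ⟹  sig = (2;(1,1))
  • {2,6}:  v_{2} + v_{6} = 2·v_{5}  ⟹  sig = (2;(2))
  • {1,4,6}:  v_{1} + v_{4} + v_{6} = v_{7}  ⟹  sig = (3;(1))
  • {3,4,5}:  v_{3} + v_{4} + v_{5} = v_{2}  ⟹  sig = (3;(1))
  • {3,4,6}:  v_{3} + v_{4} + v_{6} = v_{5}  ⟹  sig = (3;(1))

Sorted signature multiset PRS(X):
[(2;()), (2;()), (2;(1,1)), (2;(1,1)), (2;(1,1)), (2;(2)), (3;(1)), (3;(1)), (3;(1))]


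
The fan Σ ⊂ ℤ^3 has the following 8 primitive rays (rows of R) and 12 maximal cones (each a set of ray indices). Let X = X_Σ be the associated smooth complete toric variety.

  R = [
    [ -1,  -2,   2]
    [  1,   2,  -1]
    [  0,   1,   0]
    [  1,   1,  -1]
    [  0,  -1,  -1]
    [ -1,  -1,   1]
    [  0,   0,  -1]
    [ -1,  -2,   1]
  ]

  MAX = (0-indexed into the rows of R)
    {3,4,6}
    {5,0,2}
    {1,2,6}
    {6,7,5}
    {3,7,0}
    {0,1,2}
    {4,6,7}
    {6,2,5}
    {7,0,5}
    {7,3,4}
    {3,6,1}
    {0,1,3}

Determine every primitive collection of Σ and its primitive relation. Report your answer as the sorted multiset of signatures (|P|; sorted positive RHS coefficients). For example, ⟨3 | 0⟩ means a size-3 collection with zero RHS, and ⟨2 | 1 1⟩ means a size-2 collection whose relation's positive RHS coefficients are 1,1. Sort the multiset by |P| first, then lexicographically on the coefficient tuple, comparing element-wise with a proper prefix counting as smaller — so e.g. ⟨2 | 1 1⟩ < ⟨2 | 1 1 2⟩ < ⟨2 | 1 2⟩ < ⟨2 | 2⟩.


|primitive collections| = 11. Relations:

  • {1,7}:  v_{1} + v_{7} = 0  →  sig = ⟨2 | 0⟩
  • {3,5}:  v_{3} + v_{5} = 0  →  sig = ⟨2 | 0⟩
  • {0,6}:  v_{0} + v_{6} = v_{7}  →  sig = ⟨2 | 1⟩
  • {1,5}:  v_{1} + v_{5} = v_{2}  →  sig = ⟨2 | 1⟩
  • {2,3}:  v_{2} + v_{3} = v_{1}  →  sig = ⟨2 | 1⟩
  • {2,4}:  v_{2} + v_{4} = v_{6}  →  sig = ⟨2 | 1⟩
  • {2,7}:  v_{2} + v_{7} = v_{5}  →  sig = ⟨2 | 1⟩
  • {1,4}:  v_{1} + v_{4} = v_{3} + v_{6}  →  sig = ⟨2 | 1 1⟩
  • {4,5}:  v_{4} + v_{5} = v_{6} + v_{7}  →  sig = ⟨2 | 1 1⟩
  • {0,4}:  v_{0} + v_{4} = v_{3} + 2·v_{7}  →  sig = ⟨2 | 1 2⟩
  • {3,6,7}:  v_{3} + v_{6} + v_{7} = v_{4}  →  sig = ⟨3 | 1⟩

so the primitive-relation signature multiset is
    |P|=2: 10 collections, coeffs (), (), (1), (1), (1), (1), (1), (1,1), (1,1), (1,2)
    |P|=3: 1 collection, coeffs (1)


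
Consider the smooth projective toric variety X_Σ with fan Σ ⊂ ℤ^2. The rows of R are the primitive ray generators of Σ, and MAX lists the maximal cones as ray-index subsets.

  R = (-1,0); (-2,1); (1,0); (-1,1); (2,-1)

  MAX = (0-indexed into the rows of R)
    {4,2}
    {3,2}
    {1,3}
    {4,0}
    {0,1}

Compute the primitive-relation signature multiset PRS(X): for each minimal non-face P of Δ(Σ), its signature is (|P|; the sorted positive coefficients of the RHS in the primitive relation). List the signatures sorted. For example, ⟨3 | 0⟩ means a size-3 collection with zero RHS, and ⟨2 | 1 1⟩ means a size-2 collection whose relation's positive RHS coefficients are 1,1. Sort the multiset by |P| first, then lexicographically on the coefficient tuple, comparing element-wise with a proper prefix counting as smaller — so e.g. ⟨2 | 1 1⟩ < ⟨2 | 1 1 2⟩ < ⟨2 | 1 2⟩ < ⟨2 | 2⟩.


|primitive collections| = 5. Relations:

  P={0,2}:  v_{0} + v_{2} = 0  so sig = ⟨2 | 0⟩
  P={1,4}:  v_{1} + v_{4} = 0  so sig = ⟨2 | 0⟩
  P={0,3}:  v_{0} + v_{3} = v_{1}  so sig = ⟨2 | 1⟩
  P={1,2}:  v_{1} + v_{2} = v_{3}  so sig = ⟨2 | 1⟩
  P={3,4}:  v_{3} + v_{4} = v_{2}  so sig = ⟨2 | 1⟩

so the primitive-relation signature multiset is
{ ⟨2 | 0⟩ ×2,  ⟨2 | 1⟩ ×3 }
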